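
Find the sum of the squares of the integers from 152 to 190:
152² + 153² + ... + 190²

Use ∑_{k=1}^{n} k² = n(n+1)(2n+1)/6, then subtract the first 151 terms.
∑_{k=1}^{190} k² = 190×191×381/6 = 2304415
∑_{k=1}^{151} k² = 151×152×303/6 = 1159076
∑_{k=152}^{190} k² = 2304415 - 1159076 = 1145339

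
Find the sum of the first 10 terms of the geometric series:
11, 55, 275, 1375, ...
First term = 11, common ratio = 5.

Sₙ = a(1 - rⁿ) / (1 - r)
S_10 = 11(1 - 5^10) / (1 - 5)
S_10 = 11(1 - 9765625) / (-4)
S_10 = 26855466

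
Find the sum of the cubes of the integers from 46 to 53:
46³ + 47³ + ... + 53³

Use ∑_{k=1}^{n} k³ = [n(n+1)/2]², then subtract the first 45 terms.
∑_{k=1}^{53} k³ = [53×54/2]² = 1431² = 2047761
∑_{k=1}^{45} k³ = [45×46/2]² = 1035² = 1071225
∑_{k=46}^{53} k³ = 2047761 - 1071225 = 976536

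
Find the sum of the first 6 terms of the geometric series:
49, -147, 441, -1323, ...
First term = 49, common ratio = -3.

Sₙ = a(1 - rⁿ) / (1 - r)
S_6 = 49(1 - (-3)^6) / (1 - (-3))
S_6 = 49(1 - 729) / (4)
S_6 = -8918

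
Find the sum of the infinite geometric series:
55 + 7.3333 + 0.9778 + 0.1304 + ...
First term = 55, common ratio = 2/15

For |r| < 1, S = a / (1 - r)
S = 55 / (1 - (2/15))
S = 55 / (13/15)
S = 825/13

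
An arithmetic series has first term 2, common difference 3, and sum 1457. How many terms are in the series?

Using S = n/2 × [2a + (n-1)d]
1457 = n/2 × [2(2) + (n-1)(3)]
1457 = n/2 × [4 + 3n - 3]
2914 = n × [1 + 3n]
3n² + (1)n - 2914 = 0
Discriminant: Δ = (1)² - 4(3)(-2914) = 1 + 34968 = 34969
√Δ = 187
n = [-(1) + √Δ] / (2·3) = (-1 + 187) / 6 = 186 / 6 = 31
(The negative root is discarded since n must be a positive integer.)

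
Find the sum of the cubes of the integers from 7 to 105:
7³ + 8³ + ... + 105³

Use ∑_{k=1}^{n} k³ = [n(n+1)/2]², then subtract the first 6 terms.
∑_{k=1}^{105} k³ = [105×106/2]² = 5565² = 30969225
∑_{k=1}^{6} k³ = [6×7/2]² = 21² = 441
∑_{k=7}^{105} k³ = 30969225 - 441 = 30968784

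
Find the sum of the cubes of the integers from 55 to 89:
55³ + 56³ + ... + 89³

Use ∑_{k=1}^{n} k³ = [n(n+1)/2]², then subtract the first 54 terms.
∑_{k=1}^{89} k³ = [89×90/2]² = 4005² = 16040025
∑_{k=1}^{54} k³ = [54×55/2]² = 1485² = 2205225
∑_{k=55}^{89} k³ = 16040025 - 2205225 = 13834800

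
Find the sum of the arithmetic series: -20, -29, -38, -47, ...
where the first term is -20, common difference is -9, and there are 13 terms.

Sₙ = n/2 × (first + last)
Last term = a + (n-1)d = -20 + (13-1)×(-9) = -128
S_13 = 13/2 × (-20 + (-128))
S_13 = 13/2 × (-148) = -962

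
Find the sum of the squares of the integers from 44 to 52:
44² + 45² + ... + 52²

Use ∑_{k=1}^{n} k² = n(n+1)(2n+1)/6, then subtract the first 43 terms.
∑_{k=1}^{52} k² = 52×53×105/6 = 48230
∑_{k=1}^{43} k² = 43×44×87/6 = 27434
∑_{k=44}^{52} k² = 48230 - 27434 = 20796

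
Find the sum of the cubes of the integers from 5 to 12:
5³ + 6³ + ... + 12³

Use ∑_{k=1}^{n} k³ = [n(n+1)/2]², then subtract the first 4 terms.
∑_{k=1}^{12} k³ = [12×13/2]² = 78² = 6084
∑_{k=1}^{4} k³ = [4×5/2]² = 10² = 100
∑_{k=5}^{12} k³ = 6084 - 100 = 5984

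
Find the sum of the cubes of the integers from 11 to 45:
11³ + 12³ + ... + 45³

Use ∑_{k=1}^{n} k³ = [n(n+1)/2]², then subtract the first 10 terms.
∑_{k=1}^{45} k³ = [45×46/2]² = 1035² = 1071225
∑_{k=1}^{10} k³ = [10×11/2]² = 55² = 3025
∑_{k=11}^{45} k³ = 1071225 - 3025 = 1068200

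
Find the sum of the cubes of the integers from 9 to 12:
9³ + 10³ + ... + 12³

Use ∑_{k=1}^{n} k³ = [n(n+1)/2]², then subtract the first 8 terms.
∑_{k=1}^{12} k³ = [12×13/2]² = 78² = 6084
∑_{k=1}^{8} k³ = [8×9/2]² = 36² = 1296
∑_{k=9}^{12} k³ = 6084 - 1296 = 4788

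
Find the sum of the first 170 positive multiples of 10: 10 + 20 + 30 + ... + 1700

Factor out 10: = 10(1 + 2 + ... + 170) = 10 × n(n+1)/2
= 10 × 170×171/2
= 10 × 14535
= 145350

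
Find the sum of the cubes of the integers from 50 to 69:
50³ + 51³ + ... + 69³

Use ∑_{k=1}^{n} k³ = [n(n+1)/2]², then subtract the first 49 terms.
∑_{k=1}^{69} k³ = [69×70/2]² = 2415² = 5832225
∑_{k=1}^{49} k³ = [49×50/2]² = 1225² = 1500625
∑_{k=50}^{69} k³ = 5832225 - 1500625 = 4331600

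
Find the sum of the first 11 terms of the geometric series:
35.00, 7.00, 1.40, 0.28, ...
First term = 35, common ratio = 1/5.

Sₙ = a(1 - rⁿ) / (1 - r)
S_11 = 35(1 - (1/5)^11) / (1 - (1/5))
S_11 = 35(1 - (1/48828125)) / (4/5)
S_11 = 85449217/1953125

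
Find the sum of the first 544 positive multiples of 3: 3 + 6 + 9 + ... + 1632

Factor out 3: = 3(1 + 2 + ... + 544) = 3 × n(n+1)/2
= 3 × 544×545/2
= 3 × 148240
= 444720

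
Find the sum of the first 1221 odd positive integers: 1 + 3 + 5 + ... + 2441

Sum of first n odd numbers = n²
= 1221²
= 1490841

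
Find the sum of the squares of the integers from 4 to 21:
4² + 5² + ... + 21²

Use ∑_{k=1}^{n} k² = n(n+1)(2n+1)/6, then subtract the first 3 terms.
∑_{k=1}^{21} k² = 21×22×43/6 = 3311
∑_{k=1}^{3} k² = 3×4×7/6 = 14
∑_{k=4}^{21} k² = 3311 - 14 = 3297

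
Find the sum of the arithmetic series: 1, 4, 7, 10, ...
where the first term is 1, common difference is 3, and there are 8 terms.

Sₙ = n/2 × (first + last)
Last term = a + (n-1)d = 1 + (8-1)×3 = 22
S_8 = 8/2 × (1 + 22)
S_8 = 8/2 × 23 = 92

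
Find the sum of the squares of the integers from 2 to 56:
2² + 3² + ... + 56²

Use ∑_{k=1}^{n} k² = n(n+1)(2n+1)/6, then subtract the first 1 terms.
∑_{k=1}^{56} k² = 56×57×113/6 = 60116
∑_{k=1}^{1} k² = 1×2×3/6 = 1
∑_{k=2}^{56} k² = 60116 - 1 = 60115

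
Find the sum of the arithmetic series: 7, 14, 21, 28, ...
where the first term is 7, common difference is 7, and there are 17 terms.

Sₙ = n/2 × (first + last)
Last term = a + (n-1)d = 7 + (17-1)×7 = 119
S_17 = 17/2 × (7 + 119)
S_17 = 17/2 × 126 = 1071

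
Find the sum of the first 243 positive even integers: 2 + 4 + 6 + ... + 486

Sum of first n even numbers = n(n+1)
= 243×244
= 59292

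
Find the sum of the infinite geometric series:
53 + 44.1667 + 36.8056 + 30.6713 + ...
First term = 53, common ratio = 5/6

For |r| < 1, S = a / (1 - r)
S = 53 / (1 - (5/6))
S = 53 / (1/6)
S = 318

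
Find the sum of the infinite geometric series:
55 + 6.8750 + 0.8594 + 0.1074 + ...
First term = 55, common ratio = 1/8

For |r| < 1, S = a / (1 - r)
S = 55 / (1 - (1/8))
S = 55 / (7/8)
S = 440/7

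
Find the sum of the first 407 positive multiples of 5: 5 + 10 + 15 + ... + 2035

Factor out 5: = 5(1 + 2 + ... + 407) = 5 × n(n+1)/2
= 5 × 407×408/2
= 5 × 83028
= 415140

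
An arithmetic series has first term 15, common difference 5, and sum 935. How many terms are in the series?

Using S = n/2 × [2a + (n-1)d]
935 = n/2 × [2(15) + (n-1)(5)]
935 = n/2 × [30 + 5n - 5]
1870 = n × [25 + 5n]
5n² + (25)n - 1870 = 0
Discriminant: Δ = (25)² - 4(5)(-1870) = 625 + 37400 = 38025
√Δ = 195
n = [-(25) + √Δ] / (2·5) = (-25 + 195) / 10 = 170 / 10 = 17
(The negative root is discarded since n must be a positive integer.)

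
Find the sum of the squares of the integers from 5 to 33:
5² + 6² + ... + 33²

Use ∑_{k=1}^{n} k² = n(n+1)(2n+1)/6, then subtract the first 4 terms.
∑_{k=1}^{33} k² = 33×34×67/6 = 12529
∑_{k=1}^{4} k² = 4×5×9/6 = 30
∑_{k=5}^{33} k² = 12529 - 30 = 12499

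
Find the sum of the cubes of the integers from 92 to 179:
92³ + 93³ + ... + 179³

Use ∑_{k=1}^{n} k³ = [n(n+1)/2]², then subtract the first 91 terms.
∑_{k=1}^{179} k³ = [179×180/2]² = 16110² = 259532100
∑_{k=1}^{91} k³ = [91×92/2]² = 4186² = 17522596
∑_{k=92}^{179} k³ = 259532100 - 17522596 = 242009504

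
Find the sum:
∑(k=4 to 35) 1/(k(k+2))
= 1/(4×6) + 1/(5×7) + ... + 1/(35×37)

Partial fractions: 1/(k(k+2)) = (1/2)[1/k - 1/(k+2)]
Telescoping leaves the first two and last two terms:
= (1/2)[1/4 + 1/5 - 1/36 - 1/37]
= 329/1665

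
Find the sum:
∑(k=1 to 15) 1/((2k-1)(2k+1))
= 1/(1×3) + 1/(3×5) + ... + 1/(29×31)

Partial fractions: 1/((2k-1)(2k+1)) = (1/2)[1/(2k-1) - 1/(2k+1)]
The series telescopes:
= (1/2)[1/1 - 1/31]
= 15/31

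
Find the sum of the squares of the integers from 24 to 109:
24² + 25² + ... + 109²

Use ∑_{k=1}^{n} k² = n(n+1)(2n+1)/6, then subtract the first 23 terms.
∑_{k=1}^{109} k² = 109×110×219/6 = 437635
∑_{k=1}^{23} k² = 23×24×47/6 = 4324
∑_{k=24}^{109} k² = 437635 - 4324 = 433311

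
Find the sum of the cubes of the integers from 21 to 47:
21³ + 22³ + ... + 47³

Use ∑_{k=1}^{n} k³ = [n(n+1)/2]², then subtract the first 20 terms.
∑_{k=1}^{47} k³ = [47×48/2]² = 1128² = 1272384
∑_{k=1}^{20} k³ = [20×21/2]² = 210² = 44100
∑_{k=21}^{47} k³ = 1272384 - 44100 = 1228284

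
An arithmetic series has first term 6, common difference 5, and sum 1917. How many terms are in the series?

Using S = n/2 × [2a + (n-1)d]
1917 = n/2 × [2(6) + (n-1)(5)]
1917 = n/2 × [12 + 5n - 5]
3834 = n × [7 + 5n]
5n² + (7)n - 3834 = 0
Discriminant: Δ = (7)² - 4(5)(-3834) = 49 + 76680 = 76729
√Δ = 277
n = [-(7) + √Δ] / (2·5) = (-7 + 277) / 10 = 270 / 10 = 27
(The negative root is discarded since n must be a positive integer.)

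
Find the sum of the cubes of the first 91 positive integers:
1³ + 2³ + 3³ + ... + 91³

Formula: ∑k³ = [n(n+1)/2]²
= [91×92/2]²
= 4186²
= 17522596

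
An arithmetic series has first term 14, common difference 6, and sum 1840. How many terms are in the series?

Using S = n/2 × [2a + (n-1)d]
1840 = n/2 × [2(14) + (n-1)(6)]
1840 = n/2 × [28 + 6n - 6]
3680 = n × [22 + 6n]
6n² + (22)n - 3680 = 0
Discriminant: Δ = (22)² - 4(6)(-3680) = 484 + 88320 = 88804
√Δ = 298
n = [-(22) + √Δ] / (2·6) = (-22 + 298) / 12 = 276 / 12 = 23
(The negative root is discarded since n must be a positive integer.)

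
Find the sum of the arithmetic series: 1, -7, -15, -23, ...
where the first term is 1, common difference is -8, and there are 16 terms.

Sₙ = n/2 × (first + last)
Last term = a + (n-1)d = 1 + (16-1)×(-8) = -119
S_16 = 16/2 × (1 + (-119))
S_16 = 16/2 × (-118) = -944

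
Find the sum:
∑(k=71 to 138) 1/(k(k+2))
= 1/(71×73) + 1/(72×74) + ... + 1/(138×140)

Partial fractions: 1/(k(k+2)) = (1/2)[1/k - 1/(k+2)]
Telescoping leaves the first two and last two terms:
= (1/2)[1/71 + 1/72 - 1/139 - 1/140]
= 339133/49739760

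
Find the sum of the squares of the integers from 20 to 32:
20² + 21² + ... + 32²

Use ∑_{k=1}^{n} k² = n(n+1)(2n+1)/6, then subtract the first 19 terms.
∑_{k=1}^{32} k² = 32×33×65/6 = 11440
∑_{k=1}^{19} k² = 19×20×39/6 = 2470
∑_{k=20}^{32} k² = 11440 - 2470 = 8970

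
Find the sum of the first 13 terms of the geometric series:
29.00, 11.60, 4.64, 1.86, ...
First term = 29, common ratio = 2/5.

Sₙ = a(1 - rⁿ) / (1 - r)
S_13 = 29(1 - (2/5)^13) / (1 - (2/5))
S_13 = 29(1 - (8192/1220703125)) / (3/5)
S_13 = 11800051019/244140625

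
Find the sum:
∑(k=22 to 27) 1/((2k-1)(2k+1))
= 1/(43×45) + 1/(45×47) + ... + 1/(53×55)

Partial fractions: 1/((2k-1)(2k+1)) = (1/2)[1/(2k-1) - 1/(2k+1)]
The series telescopes:
= (1/2)[1/43 - 1/55]
= 6/2365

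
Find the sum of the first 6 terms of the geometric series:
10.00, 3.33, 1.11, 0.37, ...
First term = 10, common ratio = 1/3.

Sₙ = a(1 - rⁿ) / (1 - r)
S_6 = 10(1 - (1/3)^6) / (1 - (1/3))
S_6 = 10(1 - (1/729)) / (2/3)
S_6 = 3640/243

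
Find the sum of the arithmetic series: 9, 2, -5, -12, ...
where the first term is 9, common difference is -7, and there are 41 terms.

Sₙ = n/2 × (first + last)
Last term = a + (n-1)d = 9 + (41-1)×(-7) = -271
S_41 = 41/2 × (9 + (-271))
S_41 = 41/2 × (-262) = -5371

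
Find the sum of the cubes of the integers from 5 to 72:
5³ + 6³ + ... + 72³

Use ∑_{k=1}^{n} k³ = [n(n+1)/2]², then subtract the first 4 terms.
∑_{k=1}^{72} k³ = [72×73/2]² = 2628² = 6906384
∑_{k=1}^{4} k³ = [4×5/2]² = 10² = 100
∑_{k=5}^{72} k³ = 6906384 - 100 = 6906284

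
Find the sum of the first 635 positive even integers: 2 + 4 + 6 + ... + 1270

Sum of first n even numbers = n(n+1)
= 635×636
= 403860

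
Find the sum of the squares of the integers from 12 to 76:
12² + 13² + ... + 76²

Use ∑_{k=1}^{n} k² = n(n+1)(2n+1)/6, then subtract the first 11 terms.
∑_{k=1}^{76} k² = 76×77×153/6 = 149226
∑_{k=1}^{11} k² = 11×12×23/6 = 506
∑_{k=12}^{76} k² = 149226 - 506 = 148720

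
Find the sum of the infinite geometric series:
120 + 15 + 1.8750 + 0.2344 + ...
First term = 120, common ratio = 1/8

For |r| < 1, S = a / (1 - r)
S = 120 / (1 - (1/8))
S = 120 / (7/8)
S = 960/7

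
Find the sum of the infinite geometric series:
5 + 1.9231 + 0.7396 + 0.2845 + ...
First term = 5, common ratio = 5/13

For |r| < 1, S = a / (1 - r)
S = 5 / (1 - (5/13))
S = 5 / (8/13)
S = 65/8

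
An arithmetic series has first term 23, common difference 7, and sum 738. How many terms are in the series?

Using S = n/2 × [2a + (n-1)d]
738 = n/2 × [2(23) + (n-1)(7)]
738 = n/2 × [46 + 7n - 7]
1476 = n × [39 + 7n]
7n² + (39)n - 1476 = 0
Discriminant: Δ = (39)² - 4(7)(-1476) = 1521 + 41328 = 42849
√Δ = 207
n = [-(39) + √Δ] / (2·7) = (-39 + 207) / 14 = 168 / 14 = 12
(The negative root is discarded since n must be a positive integer.)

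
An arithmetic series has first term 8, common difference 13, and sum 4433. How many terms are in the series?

Using S = n/2 × [2a + (n-1)d]
4433 = n/2 × [2(8) + (n-1)(13)]
4433 = n/2 × [16 + 13n - 13]
8866 = n × [3 + 13n]
13n² + (3)n - 8866 = 0
Discriminant: Δ = (3)² - 4(13)(-8866) = 9 + 461032 = 461041
√Δ = 679
n = [-(3) + √Δ] / (2·13) = (-3 + 679) / 26 = 676 / 26 = 26
(The negative root is discarded since n must be a positive integer.)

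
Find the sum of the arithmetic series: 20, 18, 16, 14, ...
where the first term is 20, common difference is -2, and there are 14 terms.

Sₙ = n/2 × (first + last)
Last term = a + (n-1)d = 20 + (14-1)×(-2) = -6
S_14 = 14/2 × (20 + (-6))
S_14 = 14/2 × 14 = 98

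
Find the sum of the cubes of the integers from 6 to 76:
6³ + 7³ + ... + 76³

Use ∑_{k=1}^{n} k³ = [n(n+1)/2]², then subtract the first 5 terms.
∑_{k=1}^{76} k³ = [76×77/2]² = 2926² = 8561476
∑_{k=1}^{5} k³ = [5×6/2]² = 15² = 225
∑_{k=6}^{76} k³ = 8561476 - 225 = 8561251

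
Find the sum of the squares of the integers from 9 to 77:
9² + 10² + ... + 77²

Use ∑_{k=1}^{n} k² = n(n+1)(2n+1)/6, then subtract the first 8 terms.
∑_{k=1}^{77} k² = 77×78×155/6 = 155155
∑_{k=1}^{8} k² = 8×9×17/6 = 204
∑_{k=9}^{77} k² = 155155 - 204 = 154951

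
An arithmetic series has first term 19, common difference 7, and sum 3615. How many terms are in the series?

Using S = n/2 × [2a + (n-1)d]
3615 = n/2 × [2(19) + (n-1)(7)]
3615 = n/2 × [38 + 7n - 7]
7230 = n × [31 + 7n]
7n² + (31)n - 7230 = 0
Discriminant: Δ = (31)² - 4(7)(-7230) = 961 + 202440 = 203401
√Δ = 451
n = [-(31) + √Δ] / (2·7) = (-31 + 451) / 14 = 420 / 14 = 30
(The negative root is discarded since n must be a positive integer.)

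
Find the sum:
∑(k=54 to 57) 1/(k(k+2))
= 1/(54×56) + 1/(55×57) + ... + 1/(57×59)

Partial fractions: 1/(k(k+2)) = (1/2)[1/k - 1/(k+2)]
Telescoping leaves the first two and last two terms:
= (1/2)[1/54 + 1/55 - 1/58 - 1/59]
= 6377/5081670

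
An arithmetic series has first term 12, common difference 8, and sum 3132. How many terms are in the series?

Using S = n/2 × [2a + (n-1)d]
3132 = n/2 × [2(12) + (n-1)(8)]
3132 = n/2 × [24 + 8n - 8]
6264 = n × [16 + 8n]
8n² + (16)n - 6264 = 0
Discriminant: Δ = (16)² - 4(8)(-6264) = 256 + 200448 = 200704
√Δ = 448
n = [-(16) + √Δ] / (2·8) = (-16 + 448) / 16 = 432 / 16 = 27
(The negative root is discarded since n must be a positive integer.)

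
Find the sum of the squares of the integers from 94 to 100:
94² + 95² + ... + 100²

Use ∑_{k=1}^{n} k² = n(n+1)(2n+1)/6, then subtract the first 93 terms.
∑_{k=1}^{100} k² = 100×101×201/6 = 338350
∑_{k=1}^{93} k² = 93×94×187/6 = 272459
∑_{k=94}^{100} k² = 338350 - 272459 = 65891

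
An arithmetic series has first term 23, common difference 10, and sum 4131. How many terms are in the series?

Using S = n/2 × [2a + (n-1)d]
4131 = n/2 × [2(23) + (n-1)(10)]
4131 = n/2 × [46 + 10n - 10]
8262 = n × [36 + 10n]
10n² + (36)n - 8262 = 0
Discriminant: Δ = (36)² - 4(10)(-8262) = 1296 + 330480 = 331776
√Δ = 576
n = [-(36) + √Δ] / (2·10) = (-36 + 576) / 20 = 540 / 20 = 27
(The negative root is discarded since n must be a positive integer.)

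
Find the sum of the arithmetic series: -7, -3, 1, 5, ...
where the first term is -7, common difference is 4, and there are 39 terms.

Sₙ = n/2 × (first + last)
Last term = a + (n-1)d = -7 + (39-1)×4 = 145
S_39 = 39/2 × (-7 + 145)
S_39 = 39/2 × 138 = 2691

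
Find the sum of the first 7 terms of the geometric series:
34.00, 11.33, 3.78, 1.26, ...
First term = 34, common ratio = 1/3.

Sₙ = a(1 - rⁿ) / (1 - r)
S_7 = 34(1 - (1/3)^7) / (1 - (1/3))
S_7 = 34(1 - (1/2187)) / (2/3)
S_7 = 37162/729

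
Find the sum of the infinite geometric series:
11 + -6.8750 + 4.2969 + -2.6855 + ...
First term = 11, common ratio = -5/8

For |r| < 1, S = a / (1 - r)
S = 11 / (1 - (-5/8))
S = 11 / (13/8)
S = 88/13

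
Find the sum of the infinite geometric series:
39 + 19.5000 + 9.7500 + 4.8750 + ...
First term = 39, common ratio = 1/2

For |r| < 1, S = a / (1 - r)
S = 39 / (1 - (1/2))
S = 39 / (1/2)
S = 78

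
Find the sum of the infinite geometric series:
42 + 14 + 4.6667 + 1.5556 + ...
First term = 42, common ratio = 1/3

For |r| < 1, S = a / (1 - r)
S = 42 / (1 - (1/3))
S = 42 / (2/3)
S = 63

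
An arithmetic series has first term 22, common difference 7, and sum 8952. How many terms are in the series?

Using S = n/2 × [2a + (n-1)d]
8952 = n/2 × [2(22) + (n-1)(7)]
8952 = n/2 × [44 + 7n - 7]
17904 = n × [37 + 7n]
7n² + (37)n - 17904 = 0
Discriminant: Δ = (37)² - 4(7)(-17904) = 1369 + 501312 = 502681
√Δ = 709
n = [-(37) + √Δ] / (2·7) = (-37 + 709) / 14 = 672 / 14 = 48
(The negative root is discarded since n must be a positive integer.)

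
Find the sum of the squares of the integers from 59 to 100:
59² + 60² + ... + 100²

Use ∑_{k=1}^{n} k² = n(n+1)(2n+1)/6, then subtract the first 58 terms.
∑_{k=1}^{100} k² = 100×101×201/6 = 338350
∑_{k=1}^{58} k² = 58×59×117/6 = 66729
∑_{k=59}^{100} k² = 338350 - 66729 = 271621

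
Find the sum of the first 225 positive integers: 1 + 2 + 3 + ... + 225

Formula: ∑k = n(n+1)/2
= 225×226/2
= 50850/2
= 25425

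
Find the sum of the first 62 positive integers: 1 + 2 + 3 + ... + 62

Formula: ∑k = n(n+1)/2
= 62×63/2
= 3906/2
= 1953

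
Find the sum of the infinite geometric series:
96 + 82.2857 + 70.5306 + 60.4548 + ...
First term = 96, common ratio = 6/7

For |r| < 1, S = a / (1 - r)
S = 96 / (1 - (6/7))
S = 96 / (1/7)
S = 672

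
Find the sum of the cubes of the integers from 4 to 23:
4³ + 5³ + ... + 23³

Use ∑_{k=1}^{n} k³ = [n(n+1)/2]², then subtract the first 3 terms.
∑_{k=1}^{23} k³ = [23×24/2]² = 276² = 76176
∑_{k=1}^{3} k³ = [3×4/2]² = 6² = 36
∑_{k=4}^{23} k³ = 76176 - 36 = 76140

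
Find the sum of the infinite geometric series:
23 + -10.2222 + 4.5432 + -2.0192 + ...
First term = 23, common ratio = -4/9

For |r| < 1, S = a / (1 - r)
S = 23 / (1 - (-4/9))
S = 23 / (13/9)
S = 207/13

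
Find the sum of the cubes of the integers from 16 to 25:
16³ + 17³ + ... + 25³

Use ∑_{k=1}^{n} k³ = [n(n+1)/2]², then subtract the first 15 terms.
∑_{k=1}^{25} k³ = [25×26/2]² = 325² = 105625
∑_{k=1}^{15} k³ = [15×16/2]² = 120² = 14400
∑_{k=16}^{25} k³ = 105625 - 14400 = 91225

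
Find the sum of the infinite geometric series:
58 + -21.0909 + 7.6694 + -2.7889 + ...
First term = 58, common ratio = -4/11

For |r| < 1, S = a / (1 - r)
S = 58 / (1 - (-4/11))
S = 58 / (15/11)
S = 638/15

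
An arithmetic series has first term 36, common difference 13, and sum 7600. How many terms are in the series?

Using S = n/2 × [2a + (n-1)d]
7600 = n/2 × [2(36) + (n-1)(13)]
7600 = n/2 × [72 + 13n - 13]
15200 = n × [59 + 13n]
13n² + (59)n - 15200 = 0
Discriminant: Δ = (59)² - 4(13)(-15200) = 3481 + 790400 = 793881
√Δ = 891
n = [-(59) + √Δ] / (2·13) = (-59 + 891) / 26 = 832 / 26 = 32
(The negative root is discarded since n must be a positive integer.)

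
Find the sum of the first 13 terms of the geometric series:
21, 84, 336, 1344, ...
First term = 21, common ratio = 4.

Sₙ = a(1 - rⁿ) / (1 - r)
S_13 = 21(1 - 4^13) / (1 - 4)
S_13 = 21(1 - 67108864) / (-3)
S_13 = 469762041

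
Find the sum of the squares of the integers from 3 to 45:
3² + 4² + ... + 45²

Use ∑_{k=1}^{n} k² = n(n+1)(2n+1)/6, then subtract the first 2 terms.
∑_{k=1}^{45} k² = 45×46×91/6 = 31395
∑_{k=1}^{2} k² = 2×3×5/6 = 5
∑_{k=3}^{45} k² = 31395 - 5 = 31390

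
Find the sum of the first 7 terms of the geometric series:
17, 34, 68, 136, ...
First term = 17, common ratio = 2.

Sₙ = a(1 - rⁿ) / (1 - r)
S_7 = 17(1 - 2^7) / (1 - 2)
S_7 = 17(1 - 128) / (-1)
S_7 = 2159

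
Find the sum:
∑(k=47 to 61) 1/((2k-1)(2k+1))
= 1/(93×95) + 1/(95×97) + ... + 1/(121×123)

Partial fractions: 1/((2k-1)(2k+1)) = (1/2)[1/(2k-1) - 1/(2k+1)]
The series telescopes:
= (1/2)[1/93 - 1/123]
= 5/3813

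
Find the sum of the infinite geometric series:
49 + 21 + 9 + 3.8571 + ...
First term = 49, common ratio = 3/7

For |r| < 1, S = a / (1 - r)
S = 49 / (1 - (3/7))
S = 49 / (4/7)
S = 343/4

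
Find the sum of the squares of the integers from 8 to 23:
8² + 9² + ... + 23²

Use ∑_{k=1}^{n} k² = n(n+1)(2n+1)/6, then subtract the first 7 terms.
∑_{k=1}^{23} k² = 23×24×47/6 = 4324
∑_{k=1}^{7} k² = 7×8×15/6 = 140
∑_{k=8}^{23} k² = 4324 - 140 = 4184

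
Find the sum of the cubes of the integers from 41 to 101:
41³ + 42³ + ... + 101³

Use ∑_{k=1}^{n} k³ = [n(n+1)/2]², then subtract the first 40 terms.
∑_{k=1}^{101} k³ = [101×102/2]² = 5151² = 26532801
∑_{k=1}^{40} k³ = [40×41/2]² = 820² = 672400
∑_{k=41}^{101} k³ = 26532801 - 672400 = 25860401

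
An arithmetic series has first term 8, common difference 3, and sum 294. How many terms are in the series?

Using S = n/2 × [2a + (n-1)d]
294 = n/2 × [2(8) + (n-1)(3)]
294 = n/2 × [16 + 3n - 3]
588 = n × [13 + 3n]
3n² + (13)n - 588 = 0
Discriminant: Δ = (13)² - 4(3)(-588) = 169 + 7056 = 7225
√Δ = 85
n = [-(13) + √Δ] / (2·3) = (-13 + 85) / 6 = 72 / 6 = 12
(The negative root is discarded since n must be a positive integer.)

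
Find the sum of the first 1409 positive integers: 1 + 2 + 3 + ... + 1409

Formula: ∑k = n(n+1)/2
= 1409×1410/2
= 1986690/2
= 993345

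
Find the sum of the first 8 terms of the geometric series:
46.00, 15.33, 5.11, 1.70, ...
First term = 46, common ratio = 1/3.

Sₙ = a(1 - rⁿ) / (1 - r)
S_8 = 46(1 - (1/3)^8) / (1 - (1/3))
S_8 = 46(1 - (1/6561)) / (2/3)
S_8 = 150880/2187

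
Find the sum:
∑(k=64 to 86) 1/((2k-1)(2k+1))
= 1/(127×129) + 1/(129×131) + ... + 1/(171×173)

Partial fractions: 1/((2k-1)(2k+1)) = (1/2)[1/(2k-1) - 1/(2k+1)]
The series telescopes:
= (1/2)[1/127 - 1/173]
= 23/21971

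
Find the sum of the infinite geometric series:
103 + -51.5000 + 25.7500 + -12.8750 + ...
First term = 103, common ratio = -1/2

For |r| < 1, S = a / (1 - r)
S = 103 / (1 - (-1/2))
S = 103 / (3/2)
S = 206/3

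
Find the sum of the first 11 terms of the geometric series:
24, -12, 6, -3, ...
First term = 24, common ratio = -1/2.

Sₙ = a(1 - rⁿ) / (1 - r)
S_11 = 24(1 - (-1/2)^11) / (1 - (-1/2))
S_11 = 24(1 - (-1/2048)) / (3/2)
S_11 = 2049/128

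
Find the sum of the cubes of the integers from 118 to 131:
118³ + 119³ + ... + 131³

Use ∑_{k=1}^{n} k³ = [n(n+1)/2]², then subtract the first 117 terms.
∑_{k=1}^{131} k³ = [131×132/2]² = 8646² = 74753316
∑_{k=1}^{117} k³ = [117×118/2]² = 6903² = 47651409
∑_{k=118}^{131} k³ = 74753316 - 47651409 = 27101907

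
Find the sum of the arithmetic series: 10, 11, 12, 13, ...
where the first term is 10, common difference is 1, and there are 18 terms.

Sₙ = n/2 × (first + last)
Last term = a + (n-1)d = 10 + (18-1)×1 = 27
S_18 = 18/2 × (10 + 27)
S_18 = 18/2 × 37 = 333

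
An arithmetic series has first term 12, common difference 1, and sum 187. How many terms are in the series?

Using S = n/2 × [2a + (n-1)d]
187 = n/2 × [2(12) + (n-1)(1)]
187 = n/2 × [24 + 1n - 1]
374 = n × [23 + 1n]
1n² + (23)n - 374 = 0
Discriminant: Δ = (23)² - 4(1)(-374) = 529 + 1496 = 2025
√Δ = 45
n = [-(23) + √Δ] / (2·1) = (-23 + 45) / 2 = 22 / 2 = 11
(The negative root is discarded since n must be a positive integer.)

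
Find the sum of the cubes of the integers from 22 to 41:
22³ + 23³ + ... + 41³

Use ∑_{k=1}^{n} k³ = [n(n+1)/2]², then subtract the first 21 terms.
∑_{k=1}^{41} k³ = [41×42/2]² = 861² = 741321
∑_{k=1}^{21} k³ = [21×22/2]² = 231² = 53361
∑_{k=22}^{41} k³ = 741321 - 53361 = 687960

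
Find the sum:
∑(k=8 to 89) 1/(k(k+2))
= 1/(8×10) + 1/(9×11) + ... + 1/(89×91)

Partial fractions: 1/(k(k+2)) = (1/2)[1/k - 1/(k+2)]
Telescoping leaves the first two and last two terms:
= (1/2)[1/8 + 1/9 - 1/90 - 1/91]
= 779/7280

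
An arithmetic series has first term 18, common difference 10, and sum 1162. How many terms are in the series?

Using S = n/2 × [2a + (n-1)d]
1162 = n/2 × [2(18) + (n-1)(10)]
1162 = n/2 × [36 + 10n - 10]
2324 = n × [26 + 10n]
10n² + (26)n - 2324 = 0
Discriminant: Δ = (26)² - 4(10)(-2324) = 676 + 92960 = 93636
√Δ = 306
n = [-(26) + √Δ] / (2·10) = (-26 + 306) / 20 = 280 / 20 = 14
(The negative root is discarded since n must be a positive integer.)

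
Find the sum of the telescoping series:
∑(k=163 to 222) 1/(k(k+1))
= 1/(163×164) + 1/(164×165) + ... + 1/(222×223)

Partial fractions: 1/(k(k+1)) = 1/k - 1/(k+1)
The series telescopes:
= (1/163 - 1/164) + (1/164 - 1/165) + ... + (1/222 - 1/223)
= 1/163 - 1/223
= 60/36349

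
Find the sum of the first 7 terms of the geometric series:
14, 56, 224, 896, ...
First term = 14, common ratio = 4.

Sₙ = a(1 - rⁿ) / (1 - r)
S_7 = 14(1 - 4^7) / (1 - 4)
S_7 = 14(1 - 16384) / (-3)
S_7 = 76454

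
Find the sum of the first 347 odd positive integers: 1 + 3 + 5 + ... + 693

Sum of first n odd numbers = n²
= 347²
= 120409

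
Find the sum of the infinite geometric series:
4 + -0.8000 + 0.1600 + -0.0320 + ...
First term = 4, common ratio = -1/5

For |r| < 1, S = a / (1 - r)
S = 4 / (1 - (-1/5))
S = 4 / (6/5)
S = 10/3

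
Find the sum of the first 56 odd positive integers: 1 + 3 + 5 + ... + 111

Sum of first n odd numbers = n²
= 56²
= 3136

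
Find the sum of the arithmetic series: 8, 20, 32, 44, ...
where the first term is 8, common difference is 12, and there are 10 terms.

Sₙ = n/2 × (first + last)
Last term = a + (n-1)d = 8 + (10-1)×12 = 116
S_10 = 10/2 × (8 + 116)
S_10 = 10/2 × 124 = 620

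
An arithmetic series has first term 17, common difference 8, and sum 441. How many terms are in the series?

Using S = n/2 × [2a + (n-1)d]
441 = n/2 × [2(17) + (n-1)(8)]
441 = n/2 × [34 + 8n - 8]
882 = n × [26 + 8n]
8n² + (26)n - 882 = 0
Discriminant: Δ = (26)² - 4(8)(-882) = 676 + 28224 = 28900
√Δ = 170
n = [-(26) + √Δ] / (2·8) = (-26 + 170) / 16 = 144 / 16 = 9
(The negative root is discarded since n must be a positive integer.)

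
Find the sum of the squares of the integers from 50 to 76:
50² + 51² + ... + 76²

Use ∑_{k=1}^{n} k² = n(n+1)(2n+1)/6, then subtract the first 49 terms.
∑_{k=1}^{76} k² = 76×77×153/6 = 149226
∑_{k=1}^{49} k² = 49×50×99/6 = 40425
∑_{k=50}^{76} k² = 149226 - 40425 = 108801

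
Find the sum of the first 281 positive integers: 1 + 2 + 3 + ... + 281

Formula: ∑k = n(n+1)/2
= 281×282/2
= 79242/2
= 39621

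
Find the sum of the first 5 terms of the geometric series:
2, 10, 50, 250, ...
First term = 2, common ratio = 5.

Sₙ = a(1 - rⁿ) / (1 - r)
S_5 = 2(1 - 5^5) / (1 - 5)
S_5 = 2(1 - 3125) / (-4)
S_5 = 1562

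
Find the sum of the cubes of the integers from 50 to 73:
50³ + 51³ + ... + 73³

Use ∑_{k=1}^{n} k³ = [n(n+1)/2]², then subtract the first 49 terms.
∑_{k=1}^{73} k³ = [73×74/2]² = 2701² = 7295401
∑_{k=1}^{49} k³ = [49×50/2]² = 1225² = 1500625
∑_{k=50}^{73} k³ = 7295401 - 1500625 = 5794776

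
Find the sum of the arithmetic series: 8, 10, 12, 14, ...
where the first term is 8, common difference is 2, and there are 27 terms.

Sₙ = n/2 × (first + last)
Last term = a + (n-1)d = 8 + (27-1)×2 = 60
S_27 = 27/2 × (8 + 60)
S_27 = 27/2 × 68 = 918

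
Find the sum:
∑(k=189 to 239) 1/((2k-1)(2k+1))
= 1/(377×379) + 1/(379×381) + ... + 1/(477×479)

Partial fractions: 1/((2k-1)(2k+1)) = (1/2)[1/(2k-1) - 1/(2k+1)]
The series telescopes:
= (1/2)[1/377 - 1/479]
= 51/180583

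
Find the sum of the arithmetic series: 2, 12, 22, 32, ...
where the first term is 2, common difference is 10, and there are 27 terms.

Sₙ = n/2 × (first + last)
Last term = a + (n-1)d = 2 + (27-1)×10 = 262
S_27 = 27/2 × (2 + 262)
S_27 = 27/2 × 264 = 3564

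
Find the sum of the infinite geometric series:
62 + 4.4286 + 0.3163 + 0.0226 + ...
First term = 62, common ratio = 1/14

For |r| < 1, S = a / (1 - r)
S = 62 / (1 - (1/14))
S = 62 / (13/14)
S = 868/13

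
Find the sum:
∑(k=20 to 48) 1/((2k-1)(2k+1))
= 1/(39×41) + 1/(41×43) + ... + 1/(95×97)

Partial fractions: 1/((2k-1)(2k+1)) = (1/2)[1/(2k-1) - 1/(2k+1)]
The series telescopes:
= (1/2)[1/39 - 1/97]
= 29/3783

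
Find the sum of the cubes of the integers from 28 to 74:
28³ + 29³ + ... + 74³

Use ∑_{k=1}^{n} k³ = [n(n+1)/2]², then subtract the first 27 terms.
∑_{k=1}^{74} k³ = [74×75/2]² = 2775² = 7700625
∑_{k=1}^{27} k³ = [27×28/2]² = 378² = 142884
∑_{k=28}^{74} k³ = 7700625 - 142884 = 7557741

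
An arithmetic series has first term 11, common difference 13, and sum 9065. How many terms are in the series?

Using S = n/2 × [2a + (n-1)d]
9065 = n/2 × [2(11) + (n-1)(13)]
9065 = n/2 × [22 + 13n - 13]
18130 = n × [9 + 13n]
13n² + (9)n - 18130 = 0
Discriminant: Δ = (9)² - 4(13)(-18130) = 81 + 942760 = 942841
√Δ = 971
n = [-(9) + √Δ] / (2·13) = (-9 + 971) / 26 = 962 / 26 = 37
(The negative root is discarded since n must be a positive integer.)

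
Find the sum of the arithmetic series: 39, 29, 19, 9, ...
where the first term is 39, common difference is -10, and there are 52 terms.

Sₙ = n/2 × (first + last)
Last term = a + (n-1)d = 39 + (52-1)×(-10) = -471
S_52 = 52/2 × (39 + (-471))
S_52 = 52/2 × (-432) = -11232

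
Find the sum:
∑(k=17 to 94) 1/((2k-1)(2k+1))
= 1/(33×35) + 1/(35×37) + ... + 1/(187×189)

Partial fractions: 1/((2k-1)(2k+1)) = (1/2)[1/(2k-1) - 1/(2k+1)]
The series telescopes:
= (1/2)[1/33 - 1/189]
= 26/2079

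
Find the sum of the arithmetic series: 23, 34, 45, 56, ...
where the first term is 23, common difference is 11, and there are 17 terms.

Sₙ = n/2 × (first + last)
Last term = a + (n-1)d = 23 + (17-1)×11 = 199
S_17 = 17/2 × (23 + 199)
S_17 = 17/2 × 222 = 1887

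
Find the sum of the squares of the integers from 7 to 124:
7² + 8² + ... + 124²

Use ∑_{k=1}^{n} k² = n(n+1)(2n+1)/6, then subtract the first 6 terms.
∑_{k=1}^{124} k² = 124×125×249/6 = 643250
∑_{k=1}^{6} k² = 6×7×13/6 = 91
∑_{k=7}^{124} k² = 643250 - 91 = 643159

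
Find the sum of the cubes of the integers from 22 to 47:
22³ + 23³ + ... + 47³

Use ∑_{k=1}^{n} k³ = [n(n+1)/2]², then subtract the first 21 terms.
∑_{k=1}^{47} k³ = [47×48/2]² = 1128² = 1272384
∑_{k=1}^{21} k³ = [21×22/2]² = 231² = 53361
∑_{k=22}^{47} k³ = 1272384 - 53361 = 1219023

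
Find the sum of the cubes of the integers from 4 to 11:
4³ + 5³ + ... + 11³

Use ∑_{k=1}^{n} k³ = [n(n+1)/2]², then subtract the first 3 terms.
∑_{k=1}^{11} k³ = [11×12/2]² = 66² = 4356
∑_{k=1}^{3} k³ = [3×4/2]² = 6² = 36
∑_{k=4}^{11} k³ = 4356 - 36 = 4320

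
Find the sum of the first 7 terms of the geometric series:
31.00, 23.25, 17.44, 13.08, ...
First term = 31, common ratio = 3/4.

Sₙ = a(1 - rⁿ) / (1 - r)
S_7 = 31(1 - (3/4)^7) / (1 - (3/4))
S_7 = 31(1 - (2187/16384)) / (1/4)
S_7 = 440107/4096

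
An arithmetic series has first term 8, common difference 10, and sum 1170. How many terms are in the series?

Using S = n/2 × [2a + (n-1)d]
1170 = n/2 × [2(8) + (n-1)(10)]
1170 = n/2 × [16 + 10n - 10]
2340 = n × [6 + 10n]
10n² + (6)n - 2340 = 0
Discriminant: Δ = (6)² - 4(10)(-2340) = 36 + 93600 = 93636
√Δ = 306
n = [-(6) + √Δ] / (2·10) = (-6 + 306) / 20 = 300 / 20 = 15
(The negative root is discarded since n must be a positive integer.)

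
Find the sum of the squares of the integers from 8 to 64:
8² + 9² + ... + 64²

Use ∑_{k=1}^{n} k² = n(n+1)(2n+1)/6, then subtract the first 7 terms.
∑_{k=1}^{64} k² = 64×65×129/6 = 89440
∑_{k=1}^{7} k² = 7×8×15/6 = 140
∑_{k=8}^{64} k² = 89440 - 140 = 89300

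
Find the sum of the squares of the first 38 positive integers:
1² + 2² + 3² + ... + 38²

Formula: ∑k² = n(n+1)(2n+1)/6
= 38×39×77/6
= 114114/6
= 19019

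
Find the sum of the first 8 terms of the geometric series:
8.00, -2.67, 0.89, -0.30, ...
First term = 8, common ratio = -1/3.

Sₙ = a(1 - rⁿ) / (1 - r)
S_8 = 8(1 - (-1/3)^8) / (1 - (-1/3))
S_8 = 8(1 - (1/6561)) / (4/3)
S_8 = 13120/2187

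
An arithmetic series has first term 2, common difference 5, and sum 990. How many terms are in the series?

Using S = n/2 × [2a + (n-1)d]
990 = n/2 × [2(2) + (n-1)(5)]
990 = n/2 × [4 + 5n - 5]
1980 = n × [-1 + 5n]
5n² + (-1)n - 1980 = 0
Discriminant: Δ = (-1)² - 4(5)(-1980) = 1 + 39600 = 39601
√Δ = 199
n = [-(-1) + √Δ] / (2·5) = (1 + 199) / 10 = 200 / 10 = 20
(The negative root is discarded since n must be a positive integer.)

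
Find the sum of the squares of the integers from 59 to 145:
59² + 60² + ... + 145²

Use ∑_{k=1}^{n} k² = n(n+1)(2n+1)/6, then subtract the first 58 terms.
∑_{k=1}^{145} k² = 145×146×291/6 = 1026745
∑_{k=1}^{58} k² = 58×59×117/6 = 66729
∑_{k=59}^{145} k² = 1026745 - 66729 = 960016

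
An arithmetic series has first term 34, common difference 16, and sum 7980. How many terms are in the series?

Using S = n/2 × [2a + (n-1)d]
7980 = n/2 × [2(34) + (n-1)(16)]
7980 = n/2 × [68 + 16n - 16]
15960 = n × [52 + 16n]
16n² + (52)n - 15960 = 0
Discriminant: Δ = (52)² - 4(16)(-15960) = 2704 + 1021440 = 1024144
√Δ = 1012
n = [-(52) + √Δ] / (2·16) = (-52 + 1012) / 32 = 960 / 32 = 30
(The negative root is discarded since n must be a positive integer.)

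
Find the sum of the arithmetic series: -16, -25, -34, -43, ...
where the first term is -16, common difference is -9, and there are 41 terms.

Sₙ = n/2 × (first + last)
Last term = a + (n-1)d = -16 + (41-1)×(-9) = -376
S_41 = 41/2 × (-16 + (-376))
S_41 = 41/2 × (-392) = -8036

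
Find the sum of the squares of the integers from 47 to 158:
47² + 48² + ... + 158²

Use ∑_{k=1}^{n} k² = n(n+1)(2n+1)/6, then subtract the first 46 terms.
∑_{k=1}^{158} k² = 158×159×317/6 = 1327279
∑_{k=1}^{46} k² = 46×47×93/6 = 33511
∑_{k=47}^{158} k² = 1327279 - 33511 = 1293768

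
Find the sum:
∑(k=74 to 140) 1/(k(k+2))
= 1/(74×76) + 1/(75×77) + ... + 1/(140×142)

Partial fractions: 1/(k(k+2)) = (1/2)[1/k - 1/(k+2)]
Telescoping leaves the first two and last two terms:
= (1/2)[1/74 + 1/75 - 1/141 - 1/142]
= 117719/18520350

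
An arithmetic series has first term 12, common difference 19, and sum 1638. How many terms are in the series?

Using S = n/2 × [2a + (n-1)d]
1638 = n/2 × [2(12) + (n-1)(19)]
1638 = n/2 × [24 + 19n - 19]
3276 = n × [5 + 19n]
19n² + (5)n - 3276 = 0
Discriminant: Δ = (5)² - 4(19)(-3276) = 25 + 248976 = 249001
√Δ = 499
n = [-(5) + √Δ] / (2·19) = (-5 + 499) / 38 = 494 / 38 = 13
(The negative root is discarded since n must be a positive integer.)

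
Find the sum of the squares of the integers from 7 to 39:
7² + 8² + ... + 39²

Use ∑_{k=1}^{n} k² = n(n+1)(2n+1)/6, then subtract the first 6 terms.
∑_{k=1}^{39} k² = 39×40×79/6 = 20540
∑_{k=1}^{6} k² = 6×7×13/6 = 91
∑_{k=7}^{39} k² = 20540 - 91 = 20449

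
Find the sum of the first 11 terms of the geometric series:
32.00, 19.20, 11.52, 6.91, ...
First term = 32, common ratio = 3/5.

Sₙ = a(1 - rⁿ) / (1 - r)
S_11 = 32(1 - (3/5)^11) / (1 - (3/5))
S_11 = 32(1 - (177147/48828125)) / (2/5)
S_11 = 778415648/9765625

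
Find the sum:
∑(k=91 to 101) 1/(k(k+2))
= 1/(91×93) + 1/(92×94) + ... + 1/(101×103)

Partial fractions: 1/(k(k+2)) = (1/2)[1/k - 1/(k+2)]
Telescoping leaves the first two and last two terms:
= (1/2)[1/91 + 1/92 - 1/102 - 1/103]
= 103169/87956232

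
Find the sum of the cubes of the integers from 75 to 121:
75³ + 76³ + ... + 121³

Use ∑_{k=1}^{n} k³ = [n(n+1)/2]², then subtract the first 74 terms.
∑_{k=1}^{121} k³ = [121×122/2]² = 7381² = 54479161
∑_{k=1}^{74} k³ = [74×75/2]² = 2775² = 7700625
∑_{k=75}^{121} k³ = 54479161 - 7700625 = 46778536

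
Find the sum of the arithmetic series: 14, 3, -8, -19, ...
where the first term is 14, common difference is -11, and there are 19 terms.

Sₙ = n/2 × (first + last)
Last term = a + (n-1)d = 14 + (19-1)×(-11) = -184
S_19 = 19/2 × (14 + (-184))
S_19 = 19/2 × (-170) = -1615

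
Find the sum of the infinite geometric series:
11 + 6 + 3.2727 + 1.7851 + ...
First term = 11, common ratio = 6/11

For |r| < 1, S = a / (1 - r)
S = 11 / (1 - (6/11))
S = 11 / (5/11)
S = 121/5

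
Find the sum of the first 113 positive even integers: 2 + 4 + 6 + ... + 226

Sum of first n even numbers = n(n+1)
= 113×114
= 12882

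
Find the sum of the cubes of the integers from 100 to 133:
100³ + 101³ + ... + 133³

Use ∑_{k=1}^{n} k³ = [n(n+1)/2]², then subtract the first 99 terms.
∑_{k=1}^{133} k³ = [133×134/2]² = 8911² = 79405921
∑_{k=1}^{99} k³ = [99×100/2]² = 4950² = 24502500
∑_{k=100}^{133} k³ = 79405921 - 24502500 = 54903421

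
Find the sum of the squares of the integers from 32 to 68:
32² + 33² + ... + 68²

Use ∑_{k=1}^{n} k² = n(n+1)(2n+1)/6, then subtract the first 31 terms.
∑_{k=1}^{68} k² = 68×69×137/6 = 107134
∑_{k=1}^{31} k² = 31×32×63/6 = 10416
∑_{k=32}^{68} k² = 107134 - 10416 = 96718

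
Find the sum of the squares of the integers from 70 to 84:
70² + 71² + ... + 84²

Use ∑_{k=1}^{n} k² = n(n+1)(2n+1)/6, then subtract the first 69 terms.
∑_{k=1}^{84} k² = 84×85×169/6 = 201110
∑_{k=1}^{69} k² = 69×70×139/6 = 111895
∑_{k=70}^{84} k² = 201110 - 111895 = 89215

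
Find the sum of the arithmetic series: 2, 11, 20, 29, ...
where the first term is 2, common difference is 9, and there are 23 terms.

Sₙ = n/2 × (first + last)
Last term = a + (n-1)d = 2 + (23-1)×9 = 200
S_23 = 23/2 × (2 + 200)
S_23 = 23/2 × 202 = 2323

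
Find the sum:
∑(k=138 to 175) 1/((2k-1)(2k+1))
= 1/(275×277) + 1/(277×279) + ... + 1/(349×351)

Partial fractions: 1/((2k-1)(2k+1)) = (1/2)[1/(2k-1) - 1/(2k+1)]
The series telescopes:
= (1/2)[1/275 - 1/351]
= 38/96525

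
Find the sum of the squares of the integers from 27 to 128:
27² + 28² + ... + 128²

Use ∑_{k=1}^{n} k² = n(n+1)(2n+1)/6, then subtract the first 26 terms.
∑_{k=1}^{128} k² = 128×129×257/6 = 707264
∑_{k=1}^{26} k² = 26×27×53/6 = 6201
∑_{k=27}^{128} k² = 707264 - 6201 = 701063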